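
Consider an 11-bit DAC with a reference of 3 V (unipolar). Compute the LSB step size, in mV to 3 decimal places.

Full-scale span = 3 V.
LSB = 3 / 2^11 = 3 / 2048 = 0.00146484 V = 1.465 mV.

1.465 mV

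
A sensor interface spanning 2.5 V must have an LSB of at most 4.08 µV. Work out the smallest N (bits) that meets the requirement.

20 bits

Number of steps required ≥ 2.5 V / 4.08 µV = 612745.10.
Need 2^N ≥ 612745.10; 2^19 = 524288, 2^20 = 1048576.
Minimum N = 20.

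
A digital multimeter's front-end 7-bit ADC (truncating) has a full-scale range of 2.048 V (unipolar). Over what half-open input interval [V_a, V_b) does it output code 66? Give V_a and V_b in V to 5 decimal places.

LSB = 2.048/2^7 = 16.000 mV.
V_a = V_low + 66·LSB = 1.056 V; V_b = V_low + 67·LSB = 1.072 V.

[1.05600 V, 1.07200 V)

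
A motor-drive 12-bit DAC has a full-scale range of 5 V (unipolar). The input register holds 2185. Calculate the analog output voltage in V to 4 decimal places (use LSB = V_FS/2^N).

2.6672 V

LSB = 5 V / 2^12 = 1.221 mV.
V_out = 0 + 2185 × 0.0012207 V = 2.66724 V.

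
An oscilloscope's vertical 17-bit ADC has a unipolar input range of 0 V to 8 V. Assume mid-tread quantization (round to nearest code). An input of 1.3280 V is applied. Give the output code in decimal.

With 131072 levels over 8 V, one step is 61.04 µV.
Input sits at 21757.952 steps above V_low.
round(21757.952) = 21758.

code 21758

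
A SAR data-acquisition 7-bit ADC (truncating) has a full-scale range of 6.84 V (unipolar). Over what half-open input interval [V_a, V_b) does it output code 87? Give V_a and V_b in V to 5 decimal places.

[4.64906 V, 4.70250 V)

LSB = 6.84/2^7 = 53.438 mV.
V_a = V_low + 87·LSB = 4.64906 V; V_b = V_low + 88·LSB = 4.7025 V.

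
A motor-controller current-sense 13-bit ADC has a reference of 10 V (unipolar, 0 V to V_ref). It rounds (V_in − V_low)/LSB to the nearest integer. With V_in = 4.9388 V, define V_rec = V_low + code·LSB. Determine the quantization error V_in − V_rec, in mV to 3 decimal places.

-0.165 mV

Step size: 10 V ÷ 2^13 = 1.221 mV.
Scaled input = 4045.8650 LSBs, so code = 4046.
Reconstructed: 4.9389648 V.
V_in − V_rec = -0.000164844 V = -0.165 mV.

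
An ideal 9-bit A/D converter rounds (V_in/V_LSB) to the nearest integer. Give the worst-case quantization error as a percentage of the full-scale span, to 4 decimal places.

Rounding → worst-case error = ½ LSB = V_FS/2^10, so 100/1024 = 0.0976562 % of full scale.

0.0977 %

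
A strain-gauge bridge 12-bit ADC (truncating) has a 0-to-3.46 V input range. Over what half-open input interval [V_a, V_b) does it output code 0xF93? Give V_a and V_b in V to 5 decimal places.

LSB = 3.46/2^12 = 0.845 mV.
Code 0xF93 = 3987 decimal.
V_a = V_low + 3987·LSB = 3.36792 V; V_b = V_low + 3988·LSB = 3.36877 V.

[3.36792 V, 3.36877 V)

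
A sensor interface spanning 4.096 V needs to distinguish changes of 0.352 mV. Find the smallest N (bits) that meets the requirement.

Number of steps required ≥ 4.096 V / 0.352 mV = 11636.36.
Need 2^N ≥ 11636.36; 2^13 = 8192, 2^14 = 16384.
Minimum N = 14.

14 bits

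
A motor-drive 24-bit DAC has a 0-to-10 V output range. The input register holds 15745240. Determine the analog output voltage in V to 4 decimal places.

9.3849 V

LSB = 10 V / 2^24 = 0.60 µV.
V_out = 0 + 15745240 × 5.96046e-07 V = 9.38489 V.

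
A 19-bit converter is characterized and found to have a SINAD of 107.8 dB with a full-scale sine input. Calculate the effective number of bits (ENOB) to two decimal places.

ENOB = (SINAD − 1.76) / 6.02 = (107.8 − 1.76)/6.02 = 17.615.

17.61 bits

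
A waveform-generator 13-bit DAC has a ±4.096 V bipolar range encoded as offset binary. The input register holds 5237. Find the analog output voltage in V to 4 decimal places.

1.1410 V

LSB = 8.192 V / 2^13 = 1.000 mV.
V_out = (−4.096) + 5237 × 0.001 V = 1.141 V.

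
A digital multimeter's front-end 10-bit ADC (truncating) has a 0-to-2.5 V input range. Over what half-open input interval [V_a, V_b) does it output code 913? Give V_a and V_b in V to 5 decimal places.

[2.22900 V, 2.23145 V)

LSB = 2.5/2^10 = 2.441 mV.
V_a = V_low + 913·LSB = 2.229 V; V_b = V_low + 914·LSB = 2.23145 V.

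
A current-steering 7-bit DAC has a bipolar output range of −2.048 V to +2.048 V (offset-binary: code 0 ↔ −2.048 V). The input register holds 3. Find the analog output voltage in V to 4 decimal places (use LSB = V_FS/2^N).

-1.9520 V

LSB = 4.096 V / 2^7 = 32.000 mV.
V_out = (−2.048) + 3 × 0.032 V = -1.952 V.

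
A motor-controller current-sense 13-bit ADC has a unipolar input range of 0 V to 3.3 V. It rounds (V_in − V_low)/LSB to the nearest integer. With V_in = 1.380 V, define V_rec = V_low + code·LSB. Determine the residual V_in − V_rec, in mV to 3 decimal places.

Step size: 3.3 V ÷ 2^13 = 402.83 µV.
(V_in − V_low)/LSB = (1.380 − 0)/0.000402832 = 3425.7455 → code 3426 (round).
Code 3426 maps back to 0 + 3426×0.000402832 V = 1.3801025 V.
V_in − V_rec = -0.000102539 V = -0.103 mV.

-0.103 mV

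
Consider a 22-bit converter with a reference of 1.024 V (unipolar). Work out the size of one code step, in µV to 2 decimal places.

0.24 µV

Full-scale span = 1.024 V.
LSB = 1.024 / 2^22 = 1.024 / 4194304 = 2.44141e-07 V = 0.24 µV.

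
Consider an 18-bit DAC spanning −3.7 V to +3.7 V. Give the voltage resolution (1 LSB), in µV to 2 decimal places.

28.23 µV

Full-scale span = 7.4 V.
LSB = 7.4 / 2^18 = 7.4 / 262144 = 2.82288e-05 V = 28.23 µV.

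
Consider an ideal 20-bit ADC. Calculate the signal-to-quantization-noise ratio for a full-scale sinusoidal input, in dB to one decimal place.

SNR ≈ 6.02·N + 1.76 dB = 6.02·20 + 1.76 = 122.16 dB.

122.2 dB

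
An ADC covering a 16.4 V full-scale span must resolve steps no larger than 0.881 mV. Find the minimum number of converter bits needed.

Number of steps required ≥ 16.4 V / 0.881 mV = 18615.21.
Need 2^N ≥ 18615.21; 2^14 = 16384, 2^15 = 32768.
Minimum N = 15.

15 bits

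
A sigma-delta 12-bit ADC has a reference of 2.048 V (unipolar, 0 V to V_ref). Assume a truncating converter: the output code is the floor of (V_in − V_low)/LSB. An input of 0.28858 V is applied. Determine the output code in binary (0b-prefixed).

code 0b1001000001 (decimal 577)

Full-scale span = 2.048 V; LSB = 2.048/2^12 = 0.500 mV.
(V_in − V_low)/LSB = (0.28858 − 0) / 0.0005 = 577.160.
Floor → code 577.
In binary (0b-prefixed): 0b1001000001.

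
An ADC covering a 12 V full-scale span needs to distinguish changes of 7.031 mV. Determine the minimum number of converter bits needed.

11 bits

Number of steps required ≥ 12 V / 7.031 mV = 1706.73.
Need 2^N ≥ 1706.73; 2^10 = 1024, 2^11 = 2048.
Minimum N = 11.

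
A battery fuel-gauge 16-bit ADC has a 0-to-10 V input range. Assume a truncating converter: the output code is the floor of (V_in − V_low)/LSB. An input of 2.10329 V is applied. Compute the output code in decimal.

LSB = 10 V / 65536 = 152.59 µV.
Input sits at 13784.121 steps above V_low.
So the output code is 13784.

code 13784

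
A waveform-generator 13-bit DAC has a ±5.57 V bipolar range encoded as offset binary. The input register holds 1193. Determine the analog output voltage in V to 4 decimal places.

-3.9477 V

LSB = 11.14 V / 2^13 = 1.360 mV.
V_out = (−5.57) + 1193 × 0.00135986 V = -3.94768 V.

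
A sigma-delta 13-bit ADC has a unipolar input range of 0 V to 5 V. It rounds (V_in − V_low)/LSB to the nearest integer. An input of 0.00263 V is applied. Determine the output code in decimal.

LSB = 5 V / 8192 = 0.610 mV.
(0.00263 − 0) / 0.000610352 = 4.309 LSBs.
Round → code 4.

code 4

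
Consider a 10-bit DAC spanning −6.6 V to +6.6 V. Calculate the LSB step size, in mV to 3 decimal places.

Full-scale span = 13.2 V.
LSB = 13.2 / 2^10 = 13.2 / 1024 = 0.0128906 V = 12.891 mV.

12.891 mV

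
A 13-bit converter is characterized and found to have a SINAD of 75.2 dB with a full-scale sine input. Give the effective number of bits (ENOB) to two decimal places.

ENOB = (SINAD − 1.76) / 6.02 = (75.2 − 1.76)/6.02 = 12.199.

12.20 bits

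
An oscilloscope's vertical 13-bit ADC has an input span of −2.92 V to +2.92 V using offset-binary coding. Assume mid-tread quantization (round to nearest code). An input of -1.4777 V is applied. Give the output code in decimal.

code 2023

With 8192 levels over 5.84 V, one step is 0.713 mV.
Input sits at 2023.172 steps above V_low.
round(2023.172) = 2023.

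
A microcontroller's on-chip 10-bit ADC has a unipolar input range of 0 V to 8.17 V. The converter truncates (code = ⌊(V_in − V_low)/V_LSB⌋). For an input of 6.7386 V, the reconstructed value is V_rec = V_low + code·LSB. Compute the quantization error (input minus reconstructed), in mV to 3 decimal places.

4.733 mV

One LSB is 8.17 V / 1024 = 7.979 mV.
(V_in − V_low)/LSB = (6.7386 − 0)/0.00797852 = 844.5932 → code 844 (floor).
V_rec = 0 + 844·0.00797852 = 6.7338672 V.
Difference: 0.00473281 V → 4.733 mV.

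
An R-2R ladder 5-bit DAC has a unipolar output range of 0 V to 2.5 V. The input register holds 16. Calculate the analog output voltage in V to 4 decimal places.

LSB = 2.5 V / 2^5 = 78.125 mV.
V_out = 0 + 16 × 0.078125 V = 1.25 V.

1.2500 V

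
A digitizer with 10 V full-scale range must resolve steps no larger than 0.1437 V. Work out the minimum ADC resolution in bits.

Number of steps required ≥ 10 V / 0.1437 V = 69.59.
Need 2^N ≥ 69.59; 2^6 = 64, 2^7 = 128.
Minimum N = 7.

7 bits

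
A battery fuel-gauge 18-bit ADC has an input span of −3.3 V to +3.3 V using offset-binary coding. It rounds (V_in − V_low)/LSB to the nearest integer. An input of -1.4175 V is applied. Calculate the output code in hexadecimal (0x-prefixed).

Full-scale span = 6.6 V; LSB = 6.6/2^18 = 25.18 µV.
(-1.4175 − (−3.3)) / 2.5177e-05 = 74770.618 LSBs.
Round → code 74771.
In hexadecimal (0x-prefixed): 0x12413.

code 0x12413 (decimal 74771)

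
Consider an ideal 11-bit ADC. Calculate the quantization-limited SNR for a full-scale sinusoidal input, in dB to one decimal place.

68.0 dB

SNR ≈ 6.02·N + 1.76 dB = 6.02·11 + 1.76 = 67.98 dB.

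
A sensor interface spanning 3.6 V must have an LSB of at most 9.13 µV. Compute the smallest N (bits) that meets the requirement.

Number of steps required ≥ 3.6 V / 9.13 µV = 394304.49.
Need 2^N ≥ 394304.49; 2^18 = 262144, 2^19 = 524288.
Minimum N = 19.

19 bits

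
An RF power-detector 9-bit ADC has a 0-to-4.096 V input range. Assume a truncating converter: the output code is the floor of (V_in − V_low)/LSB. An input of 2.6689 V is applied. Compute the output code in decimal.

With 512 levels over 4.096 V, one step is 8.000 mV.
(2.6689 − 0) / 0.008 = 333.613 LSBs.
Floor → code 333.

code 333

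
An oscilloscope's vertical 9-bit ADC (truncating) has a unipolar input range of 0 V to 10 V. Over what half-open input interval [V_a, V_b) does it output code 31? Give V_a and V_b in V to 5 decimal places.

LSB = 10/2^9 = 19.531 mV.
V_a = V_low + 31·LSB = 0.605469 V; V_b = V_low + 32·LSB = 0.625 V.

[0.60547 V, 0.62500 V)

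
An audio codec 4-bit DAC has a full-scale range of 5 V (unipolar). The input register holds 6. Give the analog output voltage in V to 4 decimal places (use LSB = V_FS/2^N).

1.8750 V

LSB = 5 V / 2^4 = 312.500 mV.
V_out = 0 + 6 × 0.3125 V = 1.875 V.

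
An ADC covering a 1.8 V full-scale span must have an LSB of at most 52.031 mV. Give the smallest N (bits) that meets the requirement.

Number of steps required ≥ 1.8 V / 52.031 mV = 34.59.
Need 2^N ≥ 34.59; 2^5 = 32, 2^6 = 64.
Minimum N = 6.

6 bits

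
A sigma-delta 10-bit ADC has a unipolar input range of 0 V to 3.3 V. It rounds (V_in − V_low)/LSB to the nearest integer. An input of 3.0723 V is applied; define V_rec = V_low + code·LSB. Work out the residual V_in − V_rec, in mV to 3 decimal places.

1.109 mV

One LSB is 3.3 V / 1024 = 3.223 mV.
(V_in − V_low)/LSB = (3.0723 − 0)/0.00322266 = 953.3440 → code 953 (round).
Code 953 maps back to 0 + 953×0.00322266 V = 3.0711914 V.
Difference: 0.00110859 V → 1.109 mV.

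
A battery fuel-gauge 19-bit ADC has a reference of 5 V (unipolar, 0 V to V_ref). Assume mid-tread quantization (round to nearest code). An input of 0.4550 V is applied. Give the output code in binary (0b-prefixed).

Full-scale span = 5 V; LSB = 5/2^19 = 9.54 µV.
Input sits at 47710.208 steps above V_low.
round(47710.208) = 47710.
In binary (0b-prefixed): 0b1011101001011110.

code 0b1011101001011110 (decimal 47710)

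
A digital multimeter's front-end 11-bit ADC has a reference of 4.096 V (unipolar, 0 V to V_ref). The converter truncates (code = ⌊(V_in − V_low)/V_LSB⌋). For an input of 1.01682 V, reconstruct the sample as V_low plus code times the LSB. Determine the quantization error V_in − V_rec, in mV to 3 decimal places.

0.820 mV

LSB = 4.096/2^11 = 2.000 mV.
(V_in − V_low)/LSB = (1.01682 − 0)/0.002 = 508.4100 → code 508 (floor).
Reconstructed: 1.016 V.
V_in − V_rec = 0.00082 V = 0.820 mV.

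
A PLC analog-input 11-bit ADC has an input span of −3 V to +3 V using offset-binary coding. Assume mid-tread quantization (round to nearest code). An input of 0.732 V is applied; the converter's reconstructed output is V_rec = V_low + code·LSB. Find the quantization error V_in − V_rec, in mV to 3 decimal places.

LSB = 6/2^11 = 2.930 mV.
(V_in − V_low)/LSB = (0.732 − (−3))/0.00292969 = 1273.8560 → code 1274 (round).
Code 1274 maps back to (−3) + 1274×0.00292969 V = 0.73242188 V.
Error = 0.732 − 0.73242188 = -0.000421875 V = -0.422 mV.

-0.422 mV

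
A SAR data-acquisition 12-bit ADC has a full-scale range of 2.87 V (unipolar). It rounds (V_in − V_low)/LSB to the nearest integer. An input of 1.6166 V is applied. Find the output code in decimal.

Full-scale span = 2.87 V; LSB = 2.87/2^12 = 0.701 mV.
Input sits at 2307.175 steps above V_low.
So the output code is 2307.

code 2307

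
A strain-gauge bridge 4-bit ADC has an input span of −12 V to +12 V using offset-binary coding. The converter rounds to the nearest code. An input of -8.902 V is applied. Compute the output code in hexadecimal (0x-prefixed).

code 0x2 (decimal 2)

LSB = 24 V / 16 = 1.5000 V.
(V_in − V_low)/LSB = (-8.902 − (−12)) / 1.5 = 2.065.
round(2.065) = 2.
In hexadecimal (0x-prefixed): 0x2.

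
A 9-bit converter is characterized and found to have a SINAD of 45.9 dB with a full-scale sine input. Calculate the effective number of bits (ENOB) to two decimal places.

7.33 bits

ENOB = (SINAD − 1.76) / 6.02 = (45.9 − 1.76)/6.02 = 7.332.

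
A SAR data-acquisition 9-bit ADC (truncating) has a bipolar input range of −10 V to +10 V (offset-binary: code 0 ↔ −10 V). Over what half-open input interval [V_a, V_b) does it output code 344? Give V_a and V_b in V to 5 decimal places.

[3.43750 V, 3.47656 V)

LSB = 20/2^9 = 39.062 mV.
V_a = V_low + 344·LSB = 3.4375 V; V_b = V_low + 345·LSB = 3.47656 V.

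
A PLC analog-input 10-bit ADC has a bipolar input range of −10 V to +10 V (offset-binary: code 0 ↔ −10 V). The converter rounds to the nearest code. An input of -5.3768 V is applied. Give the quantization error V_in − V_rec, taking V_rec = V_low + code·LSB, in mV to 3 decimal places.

-5.706 mV

Step size: 20 V ÷ 2^10 = 19.531 mV.
(-5.3768 − (−10))/0.0195312 = 236.7078; round gives code 237.
Reconstructed: -5.3710938 V.
Error = -5.3768 − (−5.3710938) = -0.00570625 V = -5.706 mV.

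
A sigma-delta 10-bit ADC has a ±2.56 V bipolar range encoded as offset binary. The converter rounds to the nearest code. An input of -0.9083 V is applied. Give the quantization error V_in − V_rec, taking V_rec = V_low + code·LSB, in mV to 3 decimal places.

Step size: 5.12 V ÷ 2^10 = 5.000 mV.
(-0.9083 − (−2.56))/0.005 = 330.3400; round gives code 330.
Code 330 maps back to (−2.56) + 330×0.005 V = -0.91 V.
V_in − V_rec = 0.0017 V = 1.700 mV.

1.700 mV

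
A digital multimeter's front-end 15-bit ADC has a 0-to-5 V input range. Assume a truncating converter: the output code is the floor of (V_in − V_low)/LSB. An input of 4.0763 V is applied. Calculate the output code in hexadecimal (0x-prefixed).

code 0x685A (decimal 26714)

Full-scale span = 5 V; LSB = 5/2^15 = 152.59 µV.
(4.0763 − 0) / 0.000152588 = 26714.440 LSBs.
⌊·⌋(26714.440) = 26714.
In hexadecimal (0x-prefixed): 0x685A.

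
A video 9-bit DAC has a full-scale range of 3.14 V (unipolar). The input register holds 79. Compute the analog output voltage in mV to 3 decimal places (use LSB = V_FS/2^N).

484.492 mV

LSB = 3.14 V / 2^9 = 6.133 mV.
V_out = 0 + 79 × 0.00613281 V = 0.484492 V.
= 484.492 mV.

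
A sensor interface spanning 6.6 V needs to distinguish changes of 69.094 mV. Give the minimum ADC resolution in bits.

7 bits

Number of steps required ≥ 6.6 V / 69.094 mV = 95.52.
Need 2^N ≥ 95.52; 2^6 = 64, 2^7 = 128.
Minimum N = 7.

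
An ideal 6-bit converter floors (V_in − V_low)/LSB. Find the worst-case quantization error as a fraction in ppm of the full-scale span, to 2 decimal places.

15625.00 ppm

Truncating → worst-case error = 1 LSB = V_FS/2^6, so 1e+06/64 = 15625 ppm of full scale.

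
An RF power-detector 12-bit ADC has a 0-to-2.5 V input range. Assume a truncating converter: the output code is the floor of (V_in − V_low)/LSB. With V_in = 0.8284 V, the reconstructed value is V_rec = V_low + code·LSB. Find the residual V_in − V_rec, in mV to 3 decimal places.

LSB = 2.5/2^12 = 0.610 mV.
(0.8284 − 0)/0.000610352 = 1357.2506; ⌊·⌋ gives code 1357.
V_rec = 0 + 1357·0.000610352 = 0.82824707 V.
V_in − V_rec = 0.00015293 V = 0.153 mV.

0.153 mV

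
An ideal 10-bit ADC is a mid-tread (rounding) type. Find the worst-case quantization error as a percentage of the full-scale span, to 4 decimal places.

Rounding → worst-case error = ½ LSB = V_FS/2^11, so 100/2048 = 0.0488281 % of full scale.

0.0488 %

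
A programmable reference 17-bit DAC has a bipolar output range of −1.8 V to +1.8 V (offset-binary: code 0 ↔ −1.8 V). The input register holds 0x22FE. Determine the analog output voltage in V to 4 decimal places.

LSB = 3.6 V / 2^17 = 27.47 µV.
Code 0x22FE = 8958 decimal.
V_out = (−1.8) + 8958 × 2.74658e-05 V = -1.55396 V.

-1.5540 V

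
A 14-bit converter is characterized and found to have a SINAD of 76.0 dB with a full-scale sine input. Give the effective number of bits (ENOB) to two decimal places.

12.33 bits

ENOB = (SINAD − 1.76) / 6.02 = (76.0 − 1.76)/6.02 = 12.332.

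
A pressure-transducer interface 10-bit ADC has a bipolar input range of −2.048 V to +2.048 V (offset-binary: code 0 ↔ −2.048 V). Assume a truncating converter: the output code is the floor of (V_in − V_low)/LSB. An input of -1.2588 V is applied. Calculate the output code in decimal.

Full-scale span = 4.096 V; LSB = 4.096/2^10 = 4.000 mV.
(V_in − V_low)/LSB = (-1.2588 − (−2.048)) / 0.004 = 197.300.
⌊·⌋(197.300) = 197.

code 197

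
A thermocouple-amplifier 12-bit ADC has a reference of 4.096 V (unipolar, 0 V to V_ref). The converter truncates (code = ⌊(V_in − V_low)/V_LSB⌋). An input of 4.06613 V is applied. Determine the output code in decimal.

With 4096 levels over 4.096 V, one step is 1.000 mV.
Input sits at 4066.130 steps above V_low.
Floor → code 4066.

code 4066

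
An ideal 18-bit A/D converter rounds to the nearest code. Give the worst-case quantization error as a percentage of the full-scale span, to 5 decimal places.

Rounding → worst-case error = ½ LSB = V_FS/2^19, so 100/524288 = 0.000190735 % of full scale.

0.00019 %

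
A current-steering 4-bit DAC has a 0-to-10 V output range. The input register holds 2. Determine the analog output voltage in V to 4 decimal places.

LSB = 10 V / 2^4 = 0.6250 V.
V_out = 0 + 2 × 0.625 V = 1.25 V.

1.2500 V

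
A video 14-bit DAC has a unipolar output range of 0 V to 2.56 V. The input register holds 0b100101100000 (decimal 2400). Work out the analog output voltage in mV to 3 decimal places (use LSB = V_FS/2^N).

375.000 mV

LSB = 2.56 V / 2^14 = 156.25 µV.
Code 0b100101100000 = 2400 decimal.
V_out = 0 + 2400 × 0.00015625 V = 0.375 V.
= 375.000 mV.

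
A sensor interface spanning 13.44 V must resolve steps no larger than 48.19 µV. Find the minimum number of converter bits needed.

Number of steps required ≥ 13.44 V / 48.19 µV = 278896.04.
Need 2^N ≥ 278896.04; 2^18 = 262144, 2^19 = 524288.
Minimum N = 19.

19 bits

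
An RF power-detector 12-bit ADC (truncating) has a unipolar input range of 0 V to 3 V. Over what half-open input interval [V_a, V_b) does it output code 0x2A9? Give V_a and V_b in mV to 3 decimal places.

LSB = 3/2^12 = 0.732 mV.
Code 0x2A9 = 681 decimal.
V_a = V_low + 681·LSB = 0.498779 V; V_b = V_low + 682·LSB = 0.499512 V.

[498.779 mV, 499.512 mV)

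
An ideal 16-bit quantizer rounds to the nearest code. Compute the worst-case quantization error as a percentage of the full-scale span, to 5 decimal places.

Rounding → worst-case error = ½ LSB = V_FS/2^17, so 100/131072 = 0.000762939 % of full scale.

0.00076 %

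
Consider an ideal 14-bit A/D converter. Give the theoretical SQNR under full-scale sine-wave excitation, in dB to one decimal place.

SNR ≈ 6.02·N + 1.76 dB = 6.02·14 + 1.76 = 86.04 dB.

86.0 dB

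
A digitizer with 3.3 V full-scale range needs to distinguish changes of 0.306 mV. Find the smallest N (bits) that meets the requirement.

14 bits

Number of steps required ≥ 3.3 V / 0.306 mV = 10784.31.
Need 2^N ≥ 10784.31; 2^13 = 8192, 2^14 = 16384.
Minimum N = 14.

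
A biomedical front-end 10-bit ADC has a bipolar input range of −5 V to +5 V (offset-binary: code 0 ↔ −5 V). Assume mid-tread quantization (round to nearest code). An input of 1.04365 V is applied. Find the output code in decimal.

Full-scale span = 10 V; LSB = 10/2^10 = 9.766 mV.
(V_in − V_low)/LSB = (1.04365 − (−5)) / 0.00976562 = 618.870.
round(618.870) = 619.

code 619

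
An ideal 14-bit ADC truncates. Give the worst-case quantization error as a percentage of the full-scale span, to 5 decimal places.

0.00610 %

Truncating → worst-case error = 1 LSB = V_FS/2^14, so 100/16384 = 0.00610352 % of full scale.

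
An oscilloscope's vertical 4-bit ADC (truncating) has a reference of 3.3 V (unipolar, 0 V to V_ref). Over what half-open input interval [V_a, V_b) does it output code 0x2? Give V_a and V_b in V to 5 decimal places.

LSB = 3.3/2^4 = 206.250 mV.
Code 0x2 = 2 decimal.
V_a = V_low + 2·LSB = 0.4125 V; V_b = V_low + 3·LSB = 0.61875 V.

[0.41250 V, 0.61875 V)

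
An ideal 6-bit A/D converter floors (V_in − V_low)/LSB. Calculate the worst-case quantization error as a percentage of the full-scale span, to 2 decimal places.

1.56 %

Truncating → worst-case error = 1 LSB = V_FS/2^6, so 100/64 = 1.5625 % of full scale.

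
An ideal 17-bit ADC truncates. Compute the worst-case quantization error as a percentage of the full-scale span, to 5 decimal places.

0.00076 %

Truncating → worst-case error = 1 LSB = V_FS/2^17, so 100/131072 = 0.000762939 % of full scale.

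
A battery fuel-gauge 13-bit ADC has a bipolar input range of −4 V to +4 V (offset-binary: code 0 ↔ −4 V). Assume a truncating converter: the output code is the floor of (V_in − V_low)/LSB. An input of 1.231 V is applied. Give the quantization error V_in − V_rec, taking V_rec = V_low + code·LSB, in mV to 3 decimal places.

0.531 mV

LSB = 8/2^13 = 0.977 mV.
Scaled input = 5356.5440 LSBs, so code = 5356.
Reconstructed: 1.2304688 V.
V_in − V_rec = 0.00053125 V = 0.531 mV.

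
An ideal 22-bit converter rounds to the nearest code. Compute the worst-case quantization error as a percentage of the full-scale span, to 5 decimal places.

Rounding → worst-case error = ½ LSB = V_FS/2^23, so 100/8388608 = 1.19209e-05 % of full scale.

0.00001 %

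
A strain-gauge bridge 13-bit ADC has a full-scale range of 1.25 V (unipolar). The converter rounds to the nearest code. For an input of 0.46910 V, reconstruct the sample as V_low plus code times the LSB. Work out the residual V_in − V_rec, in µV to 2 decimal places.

44.82 µV

Step size: 1.25 V ÷ 2^13 = 152.59 µV.
(0.46910 − 0)/0.000152588 = 3074.2938; round gives code 3074.
Reconstructed: 0.46905518 V.
Error = 0.46910 − 0.46905518 = 4.48242e-05 V = 44.82 µV.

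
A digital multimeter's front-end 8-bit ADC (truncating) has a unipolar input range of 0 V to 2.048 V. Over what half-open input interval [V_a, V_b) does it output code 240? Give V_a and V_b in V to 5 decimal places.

LSB = 2.048/2^8 = 8.000 mV.
V_a = V_low + 240·LSB = 1.92 V; V_b = V_low + 241·LSB = 1.928 V.

[1.92000 V, 1.92800 V)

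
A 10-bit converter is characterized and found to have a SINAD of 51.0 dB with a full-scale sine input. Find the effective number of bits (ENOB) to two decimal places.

ENOB = (SINAD − 1.76) / 6.02 = (51.0 − 1.76)/6.02 = 8.179.

8.18 bits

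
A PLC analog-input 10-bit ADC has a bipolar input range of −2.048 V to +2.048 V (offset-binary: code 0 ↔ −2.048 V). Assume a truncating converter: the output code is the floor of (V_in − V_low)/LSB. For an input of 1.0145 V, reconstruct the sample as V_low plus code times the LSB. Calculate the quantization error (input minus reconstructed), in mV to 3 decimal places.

2.500 mV

LSB = 4.096/2^10 = 4.000 mV.
Scaled input = 765.6250 LSBs, so code = 765.
V_rec = (−2.048) + 765·0.004 = 1.012 V.
Error = 1.0145 − 1.012 = 0.0025 V = 2.500 mV.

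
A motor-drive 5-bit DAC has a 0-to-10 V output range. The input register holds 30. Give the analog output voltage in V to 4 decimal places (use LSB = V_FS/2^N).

LSB = 10 V / 2^5 = 312.500 mV.
V_out = 0 + 30 × 0.3125 V = 9.375 V.

9.3750 V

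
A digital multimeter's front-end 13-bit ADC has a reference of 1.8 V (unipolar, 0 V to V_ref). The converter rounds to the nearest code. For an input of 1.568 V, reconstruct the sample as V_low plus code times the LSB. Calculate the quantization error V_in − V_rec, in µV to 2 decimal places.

31.25 µV

LSB = 1.8/2^13 = 219.73 µV.
Scaled input = 7136.1422 LSBs, so code = 7136.
Reconstructed: 1.5679687 V.
Error = 1.568 − 1.5679687 = 3.125e-05 V = 31.25 µV.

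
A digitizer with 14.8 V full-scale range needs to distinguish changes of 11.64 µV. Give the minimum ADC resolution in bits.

21 bits

Number of steps required ≥ 14.8 V / 11.64 µV = 1271477.66.
Need 2^N ≥ 1271477.66; 2^20 = 1048576, 2^21 = 2097152.
Minimum N = 21.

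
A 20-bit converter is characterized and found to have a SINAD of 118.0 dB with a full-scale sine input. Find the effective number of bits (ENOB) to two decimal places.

ENOB = (SINAD − 1.76) / 6.02 = (118.0 − 1.76)/6.02 = 19.309.

19.31 bits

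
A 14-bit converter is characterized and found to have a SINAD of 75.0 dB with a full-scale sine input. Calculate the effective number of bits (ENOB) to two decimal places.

12.17 bits

ENOB = (SINAD − 1.76) / 6.02 = (75.0 − 1.76)/6.02 = 12.166.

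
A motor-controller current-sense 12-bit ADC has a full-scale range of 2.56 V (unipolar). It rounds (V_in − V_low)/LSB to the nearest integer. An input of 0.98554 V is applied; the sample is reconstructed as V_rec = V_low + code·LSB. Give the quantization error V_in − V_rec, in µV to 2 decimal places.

LSB = 2.56/2^12 = 0.625 mV.
(0.98554 − 0)/0.000625 = 1576.8640; round gives code 1577.
Code 1577 maps back to 0 + 1577×0.000625 V = 0.985625 V.
Error = 0.98554 − 0.985625 = -8.5e-05 V = -85.00 µV.

-85.00 µV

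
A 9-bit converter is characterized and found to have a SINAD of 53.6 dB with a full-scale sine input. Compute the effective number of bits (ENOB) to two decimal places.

ENOB = (SINAD − 1.76) / 6.02 = (53.6 − 1.76)/6.02 = 8.611.

8.61 bits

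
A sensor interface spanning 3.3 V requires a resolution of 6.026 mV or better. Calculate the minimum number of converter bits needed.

Number of steps required ≥ 3.3 V / 6.026 mV = 547.63.
Need 2^N ≥ 547.63; 2^9 = 512, 2^10 = 1024.
Minimum N = 10.

10 bits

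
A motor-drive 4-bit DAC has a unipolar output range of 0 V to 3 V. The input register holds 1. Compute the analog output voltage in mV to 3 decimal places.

187.500 mV

LSB = 3 V / 2^4 = 187.500 mV.
V_out = 0 + 1 × 0.1875 V = 0.1875 V.
= 187.500 mV.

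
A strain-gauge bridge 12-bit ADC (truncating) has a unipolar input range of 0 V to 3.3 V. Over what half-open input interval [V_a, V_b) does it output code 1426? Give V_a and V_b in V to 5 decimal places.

LSB = 3.3/2^12 = 0.806 mV.
V_a = V_low + 1426·LSB = 1.14888 V; V_b = V_low + 1427·LSB = 1.14968 V.

[1.14888 V, 1.14968 V)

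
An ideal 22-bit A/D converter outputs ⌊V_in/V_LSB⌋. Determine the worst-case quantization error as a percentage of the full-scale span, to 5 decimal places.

Truncating → worst-case error = 1 LSB = V_FS/2^22, so 100/4194304 = 2.38419e-05 % of full scale.

0.00002 %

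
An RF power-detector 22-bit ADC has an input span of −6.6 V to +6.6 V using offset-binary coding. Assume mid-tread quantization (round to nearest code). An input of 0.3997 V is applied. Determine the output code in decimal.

With 4194304 levels over 13.2 V, one step is 3.15 µV.
(0.3997 − (−6.6)) / 3.14713e-06 = 2224156.796 LSBs.
So the output code is 2224157.

code 2224157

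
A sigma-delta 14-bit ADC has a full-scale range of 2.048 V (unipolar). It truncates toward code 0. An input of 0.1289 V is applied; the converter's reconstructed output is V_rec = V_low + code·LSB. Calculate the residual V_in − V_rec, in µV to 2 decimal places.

25.00 µV

Step size: 2.048 V ÷ 2^14 = 125.00 µV.
(V_in − V_low)/LSB = (0.1289 − 0)/0.000125 = 1031.2000 → code 1031 (floor).
Code 1031 maps back to 0 + 1031×0.000125 V = 0.128875 V.
Error = 0.1289 − 0.128875 = 2.5e-05 V = 25.00 µV.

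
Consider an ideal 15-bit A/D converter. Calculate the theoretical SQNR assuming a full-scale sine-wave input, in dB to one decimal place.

SNR ≈ 6.02·N + 1.76 dB = 6.02·15 + 1.76 = 92.06 dB.

92.1 dB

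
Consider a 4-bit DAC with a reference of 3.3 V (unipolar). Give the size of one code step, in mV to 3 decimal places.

206.250 mV

Full-scale span = 3.3 V.
LSB = 3.3 / 2^4 = 3.3 / 16 = 0.20625 V = 206.250 mV.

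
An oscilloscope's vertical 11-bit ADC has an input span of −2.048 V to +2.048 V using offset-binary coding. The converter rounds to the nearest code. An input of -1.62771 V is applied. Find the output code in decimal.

code 210

LSB = 4.096 V / 2048 = 2.000 mV.
(-1.62771 − (−2.048)) / 0.002 = 210.145 LSBs.
round(210.145) = 210.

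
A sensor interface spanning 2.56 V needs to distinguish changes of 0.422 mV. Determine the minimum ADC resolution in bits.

Number of steps required ≥ 2.56 V / 0.422 mV = 6066.35.
Need 2^N ≥ 6066.35; 2^12 = 4096, 2^13 = 8192.
Minimum N = 13.

13 bits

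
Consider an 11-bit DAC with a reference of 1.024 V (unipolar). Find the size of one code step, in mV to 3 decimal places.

0.500 mV

Full-scale span = 1.024 V.
LSB = 1.024 / 2^11 = 1.024 / 2048 = 0.0005 V = 0.500 mV.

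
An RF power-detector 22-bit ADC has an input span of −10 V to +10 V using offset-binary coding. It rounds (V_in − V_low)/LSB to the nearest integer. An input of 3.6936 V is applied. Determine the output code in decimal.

code 2871756

With 4194304 levels over 20 V, one step is 4.77 µV.
(3.6936 − (−10)) / 4.76837e-06 = 2871756.063 LSBs.
round(2871756.063) = 2871756.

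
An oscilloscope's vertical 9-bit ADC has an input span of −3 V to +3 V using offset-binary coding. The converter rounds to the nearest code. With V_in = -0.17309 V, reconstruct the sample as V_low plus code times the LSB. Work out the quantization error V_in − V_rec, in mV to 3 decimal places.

LSB = 6/2^9 = 11.719 mV.
(V_in − V_low)/LSB = (-0.17309 − (−3))/0.0117188 = 241.2297 → code 241 (round).
Reconstructed: -0.17578125 V.
Error = -0.17309 − (−0.17578125) = 0.00269125 V = 2.691 mV.

2.691 mV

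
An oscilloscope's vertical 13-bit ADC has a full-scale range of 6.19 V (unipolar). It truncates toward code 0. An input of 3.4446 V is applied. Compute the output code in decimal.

code 4558

With 8192 levels over 6.19 V, one step is 0.756 mV.
Input sits at 4558.669 steps above V_low.
So the output code is 4558.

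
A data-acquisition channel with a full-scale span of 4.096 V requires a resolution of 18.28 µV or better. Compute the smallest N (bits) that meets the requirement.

Number of steps required ≥ 4.096 V / 18.28 µV = 224070.02.
Need 2^N ≥ 224070.02; 2^17 = 131072, 2^18 = 262144.
Minimum N = 18.

18 bits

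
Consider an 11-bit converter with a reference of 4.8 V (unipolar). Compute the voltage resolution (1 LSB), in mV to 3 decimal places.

2.344 mV

Full-scale span = 4.8 V.
LSB = 4.8 / 2^11 = 4.8 / 2048 = 0.00234375 V = 2.344 mV.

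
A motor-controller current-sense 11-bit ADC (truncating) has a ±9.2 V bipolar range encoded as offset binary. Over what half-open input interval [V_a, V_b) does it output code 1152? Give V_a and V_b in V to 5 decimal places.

LSB = 18.4/2^11 = 8.984 mV.
V_a = V_low + 1152·LSB = 1.15 V; V_b = V_low + 1153·LSB = 1.15898 V.

[1.15000 V, 1.15898 V)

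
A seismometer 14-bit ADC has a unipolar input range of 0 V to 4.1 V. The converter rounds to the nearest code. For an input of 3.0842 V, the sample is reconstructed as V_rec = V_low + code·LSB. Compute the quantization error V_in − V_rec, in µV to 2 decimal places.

-59.03 µV

LSB = 4.1/2^14 = 250.24 µV.
Scaled input = 12324.7641 LSBs, so code = 12325.
Code 12325 maps back to 0 + 12325×0.000250244 V = 3.084259 V.
Difference: -5.90332e-05 V → -59.03 µV.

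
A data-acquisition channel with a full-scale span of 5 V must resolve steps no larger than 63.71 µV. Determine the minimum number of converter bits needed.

17 bits

Number of steps required ≥ 5 V / 63.71 µV = 78480.62.
Need 2^N ≥ 78480.62; 2^16 = 65536, 2^17 = 131072.
Minimum N = 17.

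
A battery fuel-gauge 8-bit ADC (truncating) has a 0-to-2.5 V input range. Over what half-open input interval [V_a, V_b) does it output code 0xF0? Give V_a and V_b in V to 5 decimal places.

LSB = 2.5/2^8 = 9.766 mV.
Code 0xF0 = 240 decimal.
V_a = V_low + 240·LSB = 2.34375 V; V_b = V_low + 241·LSB = 2.35352 V.

[2.34375 V, 2.35352 V)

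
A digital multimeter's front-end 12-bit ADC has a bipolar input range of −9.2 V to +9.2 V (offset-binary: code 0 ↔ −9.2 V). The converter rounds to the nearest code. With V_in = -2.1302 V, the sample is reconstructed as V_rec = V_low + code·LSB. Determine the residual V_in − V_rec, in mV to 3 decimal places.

One LSB is 18.4 V / 4096 = 4.492 mV.
(V_in − V_low)/LSB = (-2.1302 − (−9.2))/0.00449219 = 1573.7990 → code 1574 (round).
V_rec = (−9.2) + 1574·0.00449219 = -2.1292969 V.
Error = -2.1302 − (−2.1292969) = -0.000903125 V = -0.903 mV.

-0.903 mV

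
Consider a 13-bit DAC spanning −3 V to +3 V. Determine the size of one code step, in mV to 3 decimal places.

0.732 mV

Full-scale span = 6 V.
LSB = 6 / 2^13 = 6 / 8192 = 0.000732422 V = 0.732 mV.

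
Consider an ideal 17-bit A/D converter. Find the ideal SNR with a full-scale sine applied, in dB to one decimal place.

104.1 dB

SNR ≈ 6.02·N + 1.76 dB = 6.02·17 + 1.76 = 104.10 dB.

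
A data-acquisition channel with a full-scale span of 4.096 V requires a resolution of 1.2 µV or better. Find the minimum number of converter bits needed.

22 bits

Number of steps required ≥ 4.096 V / 1.2 µV = 3413333.33.
Need 2^N ≥ 3413333.33; 2^21 = 2097152, 2^22 = 4194304.
Minimum N = 22.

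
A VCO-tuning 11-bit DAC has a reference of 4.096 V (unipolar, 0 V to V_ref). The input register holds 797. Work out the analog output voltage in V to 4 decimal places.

1.5940 V

LSB = 4.096 V / 2^11 = 2.000 mV.
V_out = 0 + 797 × 0.002 V = 1.594 V.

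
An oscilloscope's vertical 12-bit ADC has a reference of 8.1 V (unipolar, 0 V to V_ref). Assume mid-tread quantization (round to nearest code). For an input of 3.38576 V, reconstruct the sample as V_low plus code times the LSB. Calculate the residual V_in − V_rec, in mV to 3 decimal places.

LSB = 8.1/2^12 = 1.978 mV.
(3.38576 − 0)/0.00197754 = 1712.1078; round gives code 1712.
Code 1712 maps back to 0 + 1712×0.00197754 V = 3.3855469 V.
Error = 3.38576 − 3.3855469 = 0.000213125 V = 0.213 mV.

0.213 mV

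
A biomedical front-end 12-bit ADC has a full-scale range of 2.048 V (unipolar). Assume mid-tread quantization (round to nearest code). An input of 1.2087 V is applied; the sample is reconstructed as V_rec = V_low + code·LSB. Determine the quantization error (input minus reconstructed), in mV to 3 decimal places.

0.200 mV

One LSB is 2.048 V / 4096 = 0.500 mV.
(1.2087 − 0)/0.0005 = 2417.4000; round gives code 2417.
V_rec = 0 + 2417·0.0005 = 1.2085 V.
Error = 1.2087 − 1.2085 = 0.0002 V = 0.200 mV.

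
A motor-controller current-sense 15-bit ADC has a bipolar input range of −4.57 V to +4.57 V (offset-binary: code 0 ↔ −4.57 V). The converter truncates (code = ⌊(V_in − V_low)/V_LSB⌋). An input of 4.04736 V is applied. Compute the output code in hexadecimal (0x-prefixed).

code 0x78AE (decimal 30894)

LSB = 9.14 V / 32768 = 278.93 µV.
Input sits at 30894.273 steps above V_low.
Floor → code 30894.
In hexadecimal (0x-prefixed): 0x78AE.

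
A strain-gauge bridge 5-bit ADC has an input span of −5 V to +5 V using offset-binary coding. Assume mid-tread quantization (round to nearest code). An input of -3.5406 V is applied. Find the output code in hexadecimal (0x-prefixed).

code 0x5 (decimal 5)

Full-scale span = 10 V; LSB = 10/2^5 = 312.500 mV.
(-3.5406 − (−5)) / 0.3125 = 4.670 LSBs.
So the output code is 5.
In hexadecimal (0x-prefixed): 0x5.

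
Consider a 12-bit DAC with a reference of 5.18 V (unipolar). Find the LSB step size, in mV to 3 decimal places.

1.265 mV

Full-scale span = 5.18 V.
LSB = 5.18 / 2^12 = 5.18 / 4096 = 0.00126465 V = 1.265 mV.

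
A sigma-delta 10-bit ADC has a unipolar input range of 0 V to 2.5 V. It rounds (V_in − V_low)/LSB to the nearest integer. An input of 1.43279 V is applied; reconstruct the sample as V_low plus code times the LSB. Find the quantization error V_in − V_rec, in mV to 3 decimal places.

-0.315 mV

One LSB is 2.5 V / 1024 = 2.441 mV.
Scaled input = 586.8708 LSBs, so code = 587.
Code 587 maps back to 0 + 587×0.00244141 V = 1.4331055 V.
V_in − V_rec = -0.000315469 V = -0.315 mV.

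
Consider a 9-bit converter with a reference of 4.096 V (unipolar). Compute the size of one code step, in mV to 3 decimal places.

Full-scale span = 4.096 V.
LSB = 4.096 / 2^9 = 4.096 / 512 = 0.008 V = 8.000 mV.

8.000 mV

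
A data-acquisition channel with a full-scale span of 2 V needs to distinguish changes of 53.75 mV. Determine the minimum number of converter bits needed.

6 bits

Number of steps required ≥ 2 V / 53.75 mV = 37.21.
Need 2^N ≥ 37.21; 2^5 = 32, 2^6 = 64.
Minimum N = 6.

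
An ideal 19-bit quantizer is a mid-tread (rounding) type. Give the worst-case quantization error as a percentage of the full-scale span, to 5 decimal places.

0.00010 %

Rounding → worst-case error = ½ LSB = V_FS/2^20, so 100/1048576 = 9.53674e-05 % of full scale.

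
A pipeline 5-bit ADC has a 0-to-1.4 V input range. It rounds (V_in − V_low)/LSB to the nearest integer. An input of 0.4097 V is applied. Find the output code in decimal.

With 32 levels over 1.4 V, one step is 43.750 mV.
(V_in − V_low)/LSB = (0.4097 − 0) / 0.04375 = 9.365.
round(9.365) = 9.

code 9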